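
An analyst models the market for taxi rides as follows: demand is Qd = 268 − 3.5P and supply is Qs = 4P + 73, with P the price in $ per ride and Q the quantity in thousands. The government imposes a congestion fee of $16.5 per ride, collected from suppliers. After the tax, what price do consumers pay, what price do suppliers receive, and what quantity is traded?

Consumers pay $34.8; suppliers receive $18.3; quantity = 146.2.

Before the tax: set 268 − 3.5P = 4P + 73 → P* = $26, Q* = 177.
With the tax collected from suppliers, supply shifts: Qs = 4(P − 16.5) + 73.
New equilibrium: consumers pay $34.8, suppliers receive $18.3, Q = 146.2. (Wedge: Pb − Ps = 16.5.)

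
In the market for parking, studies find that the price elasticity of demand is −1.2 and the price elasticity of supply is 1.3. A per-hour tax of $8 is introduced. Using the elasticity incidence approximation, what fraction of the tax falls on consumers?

Consumers' share ≈ 0.52.

Incidence ratio: consumers' share ≈ εs / (εs + |εd|) = 1.3 / (1.3 + 1.2) = 0.52.
Supply is the more elastic side, so consumers bear the larger share.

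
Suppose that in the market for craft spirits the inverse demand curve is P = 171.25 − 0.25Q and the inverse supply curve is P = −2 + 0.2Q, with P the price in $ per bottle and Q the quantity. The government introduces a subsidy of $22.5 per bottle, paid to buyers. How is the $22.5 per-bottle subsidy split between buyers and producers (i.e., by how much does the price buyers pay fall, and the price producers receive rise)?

Rewrite in direct form: Qd = 685 − 4P and Qs = 5P + 10.
Without the subsidy, 685 − 4P = 5P + 10 gives 9P = 675, so P* = $75 and Q* = 385.
With a per-unit subsidy paid to buyers, each effectively pays P − 22.5, so demand becomes Qd = 685 − 4(P − 22.5).
New equilibrium: buyers pay $62.5, producers receive $85, Q = 435. (Wedge: Pb − Ps = −22.5.)
Gain to buyers: $12.5; to producers: $10. (They sum to $22.5.)

Buyers gain $12.5 per bottle; producers gain $10 per bottle.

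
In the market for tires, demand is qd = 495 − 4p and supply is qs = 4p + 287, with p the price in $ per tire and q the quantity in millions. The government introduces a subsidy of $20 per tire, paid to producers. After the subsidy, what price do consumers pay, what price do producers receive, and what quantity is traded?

Consumers pay $16; producers receive $36; quantity = 431.

Without the subsidy, 495 − 4p = 4p + 287 gives 8p = 208, so p* = $26 and q* = 391.
With a per-unit subsidy paid to producers, each receives p + 20 per unit sold, so supply becomes qs = 4(p + 20) + 287.
Solving gives q = 431 with consumers paying $16 and producers receiving $36 (the $20 wedge).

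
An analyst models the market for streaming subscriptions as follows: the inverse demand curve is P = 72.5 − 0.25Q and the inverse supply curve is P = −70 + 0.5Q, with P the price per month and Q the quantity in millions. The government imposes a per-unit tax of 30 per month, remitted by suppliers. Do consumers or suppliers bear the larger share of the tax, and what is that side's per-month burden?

Inverting to Q(P) form: Qd = 290 − 4P; Qs = 2P + 140.
Without the tax, 290 − 4P = 2P + 140 gives 6P = 150, so P* = 25 and Q* = 190.
With the tax collected from suppliers, supply shifts: Qs = 2(P − 30) + 140.
New equilibrium: consumers pay 35, suppliers receive 5, Q = 150. (Wedge: Pb − Ps = 30.)
Per-month burden: consumers 10, suppliers 20.
Suppliers take the larger share because supply is less price-elastic here (demand slope 4 vs supply slope 2).
The less price-elastic side of the market bears the larger share of a per-unit tax.

Suppliers bear the larger share: 20 per month.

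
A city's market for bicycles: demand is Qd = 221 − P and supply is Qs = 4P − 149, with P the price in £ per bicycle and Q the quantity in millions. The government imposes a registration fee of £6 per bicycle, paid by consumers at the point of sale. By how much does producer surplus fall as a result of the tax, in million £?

Before the tax: set 221 − P = 4P − 149 → P* = £74, Q* = 147.
With the tax collected from consumers, demand (in seller-price terms) shifts: Qd = 221 − (P + 6).
New equilibrium: consumers pay £78.8, sellers receive £72.8, Q = 142.2. (Wedge: Pb − Ps = 6.)
ΔPS is the trapezoid between Q = 142.2 and Q = 147 of height £1.2: ½ · (147 + 142.2) · 1.2 = £173.52.

Producer surplus falls by £173.52 million.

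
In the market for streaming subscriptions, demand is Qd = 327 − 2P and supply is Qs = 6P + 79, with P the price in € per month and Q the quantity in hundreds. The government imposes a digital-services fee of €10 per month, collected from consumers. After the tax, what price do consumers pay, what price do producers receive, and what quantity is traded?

Consumers pay €38.5; producers receive €28.5; quantity = 250.

Without the tax, 327 − 2P = 6P + 79 gives 8P = 248, so P* = €31 and Q* = 265.
With the tax collected from consumers, demand (in seller-price terms) shifts: Qd = 327 − 2(P + 10).
Solving gives Q = 250 with consumers paying €38.5 and producers receiving €28.5 (the €10 wedge).
The less price-elastic side of the market bears the larger share of a per-unit tax.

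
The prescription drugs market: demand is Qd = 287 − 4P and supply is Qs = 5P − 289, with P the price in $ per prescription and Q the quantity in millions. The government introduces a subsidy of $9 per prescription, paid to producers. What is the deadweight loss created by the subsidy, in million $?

Deadweight loss = $90 million.

Without the subsidy, 287 − 4P = 5P − 289 gives 9P = 576, so P* = $64 and Q* = 31.
With a per-unit subsidy paid to producers, each receives P + 9 per unit sold, so supply becomes Qs = 5(P + 9) − 289.
Solving gives Q = 51 with buyers paying $59 and producers receiving $68 (the $9 wedge).
Quantity rises by |ΔQ| = |31 − 51| = 20.
DWL = ½ · t · |ΔQ| = ½ · 9 · 20 = $90.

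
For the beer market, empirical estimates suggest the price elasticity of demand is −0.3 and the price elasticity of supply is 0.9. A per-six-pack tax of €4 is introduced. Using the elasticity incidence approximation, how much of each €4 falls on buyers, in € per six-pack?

Buyers bear ≈ €3 per six-pack.

Incidence ratio: buyers' share ≈ εs / (εs + |εd|) = 0.9 / (0.9 + 0.3) = 0.75.
So buyers bear ≈ 0.75 × €4 = €3; sellers bear €1.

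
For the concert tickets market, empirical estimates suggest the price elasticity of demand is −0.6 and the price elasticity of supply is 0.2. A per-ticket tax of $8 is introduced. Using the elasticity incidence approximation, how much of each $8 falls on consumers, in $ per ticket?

Consumers bear ≈ $2 per ticket.

Incidence ratio: consumers' share ≈ εs / (εs + |εd|) = 0.2 / (0.2 + 0.6) = 0.25.
So consumers bear ≈ 0.25 × $8 = $2; sellers bear $6.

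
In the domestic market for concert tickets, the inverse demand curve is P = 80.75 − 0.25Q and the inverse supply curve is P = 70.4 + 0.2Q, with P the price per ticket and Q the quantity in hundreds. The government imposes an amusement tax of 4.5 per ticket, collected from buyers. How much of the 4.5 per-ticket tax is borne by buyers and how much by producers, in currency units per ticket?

Buyers bear 2.5 per ticket; producers bear 2 per ticket.

Inverting to Q(P) form: Qd = 323 − 4P; Qs = 5P − 352.
Before the tax: set 323 − 4P = 5P − 352 → P* = 75, Q* = 23.
With the tax collected from buyers, demand (in seller-price terms) shifts: Qd = 323 − 4(P + 4.5).
Solving gives Q = 13 with buyers paying 77.5 and producers receiving 73 (the 4.5 wedge).
Burden on buyers: 2.5; on producers: 2. (They sum to 4.5.)
The less price-elastic side of the market bears the larger share of a per-unit tax.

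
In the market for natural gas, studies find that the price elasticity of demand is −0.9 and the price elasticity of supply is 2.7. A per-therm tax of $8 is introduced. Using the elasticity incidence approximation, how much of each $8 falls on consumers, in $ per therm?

Incidence ratio: consumers' share ≈ εs / (εs + |εd|) = 2.7 / (2.7 + 0.9) = 0.75.
So consumers bear ≈ 0.75 × $8 = $6; sellers bear $2.

Consumers bear ≈ $6 per therm.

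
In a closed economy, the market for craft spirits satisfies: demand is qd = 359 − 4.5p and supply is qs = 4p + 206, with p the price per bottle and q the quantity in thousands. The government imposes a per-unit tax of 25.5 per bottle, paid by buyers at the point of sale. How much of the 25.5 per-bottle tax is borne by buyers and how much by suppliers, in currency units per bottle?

Before the tax: set 359 − 4.5p = 4p + 206 → p* = 18, q* = 278.
With the tax collected from buyers, demand (in seller-price terms) shifts: qd = 359 − 4.5(p + 25.5).
Solving gives q = 224 with buyers paying 30 and suppliers receiving 4.5 (the 25.5 wedge).
Burden on buyers: 12; on suppliers: 13.5. (They sum to 25.5.)

Buyers bear 12 per bottle; suppliers bear 13.5 per bottle.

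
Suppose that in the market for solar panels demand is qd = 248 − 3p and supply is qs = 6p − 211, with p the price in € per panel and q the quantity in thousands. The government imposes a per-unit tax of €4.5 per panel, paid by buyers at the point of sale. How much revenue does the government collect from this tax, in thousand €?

Tax revenue = €387 thousand.

Before the tax: set 248 − 3p = 6p − 211 → p* = €51, q* = 95.
With the tax collected from buyers, demand (in seller-price terms) shifts: qd = 248 − 3(p + 4.5).
New equilibrium: buyers pay €54, producers receive €49.5, q = 86. (Wedge: pb − ps = 4.5.)
Revenue = t · Q = 4.5 · 86 = €387.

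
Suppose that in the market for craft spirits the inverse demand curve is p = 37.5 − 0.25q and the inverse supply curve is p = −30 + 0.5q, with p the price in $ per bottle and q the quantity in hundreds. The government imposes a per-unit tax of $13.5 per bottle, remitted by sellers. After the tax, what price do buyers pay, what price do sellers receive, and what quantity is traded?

Rewrite in direct form: qd = 150 − 4p and qs = 2p + 60.
Without the tax, 150 − 4p = 2p + 60 gives 6p = 90, so p* = $15 and q* = 90.
With the tax collected from sellers, supply shifts: qs = 2(p − 13.5) + 60.
New equilibrium: buyers pay $19.5, sellers receive $6, q = 72. (Wedge: pb − ps = 13.5.)
The less price-elastic side of the market bears the larger share of a per-unit tax.

Buyers pay $19.5; sellers receive $6; quantity = 72.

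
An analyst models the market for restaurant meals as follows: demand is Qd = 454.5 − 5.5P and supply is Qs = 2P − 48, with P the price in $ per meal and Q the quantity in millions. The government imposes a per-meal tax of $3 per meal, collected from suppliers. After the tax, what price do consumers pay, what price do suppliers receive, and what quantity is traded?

Consumers pay $67.8; suppliers receive $64.8; quantity = 81.6.

Before the tax: set 454.5 − 5.5P = 2P − 48 → P* = $67, Q* = 86.
With the tax collected from suppliers, supply shifts: Qs = 2(P − 3) − 48.
Solving gives Q = 81.6 with consumers paying $67.8 and suppliers receiving $64.8 (the $3 wedge).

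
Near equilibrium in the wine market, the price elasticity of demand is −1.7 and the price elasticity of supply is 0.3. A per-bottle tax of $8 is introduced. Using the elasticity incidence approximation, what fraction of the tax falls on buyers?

Buyers' share ≈ 0.15.

Incidence ratio: buyers' share ≈ εs / (εs + |εd|) = 0.3 / (0.3 + 1.7) = 0.15.
Supply is the less elastic side, so buyers bear the smaller share.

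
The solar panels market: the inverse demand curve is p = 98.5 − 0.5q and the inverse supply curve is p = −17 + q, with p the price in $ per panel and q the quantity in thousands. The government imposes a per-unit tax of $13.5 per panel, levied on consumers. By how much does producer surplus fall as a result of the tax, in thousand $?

Producer surplus falls by $652.5 thousand.

Inverting to q(p) form: qd = 197 − 2p; qs = p + 17.
Before the tax: set 197 − 2p = p + 17 → p* = $60, q* = 77.
With the tax collected from consumers, demand (in seller-price terms) shifts: qd = 197 − 2(p + 13.5).
Solving gives q = 68 with consumers paying $64.5 and suppliers receiving $51 (the $13.5 wedge).
ΔPS is the trapezoid between Q = 68 and Q = 77 of height $9: ½ · (77 + 68) · 9 = $652.5.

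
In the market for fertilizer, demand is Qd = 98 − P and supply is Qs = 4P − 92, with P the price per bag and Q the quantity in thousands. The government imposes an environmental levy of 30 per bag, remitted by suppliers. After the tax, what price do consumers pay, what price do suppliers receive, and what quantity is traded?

Before the tax: set 98 − P = 4P − 92 → P* = 38, Q* = 60.
With the tax collected from suppliers, supply shifts: Qs = 4(P − 30) − 92.
New equilibrium: consumers pay 62, suppliers receive 32, Q = 36. (Wedge: Pb − Ps = 30.)

Consumers pay 62; suppliers receive 32; quantity = 36.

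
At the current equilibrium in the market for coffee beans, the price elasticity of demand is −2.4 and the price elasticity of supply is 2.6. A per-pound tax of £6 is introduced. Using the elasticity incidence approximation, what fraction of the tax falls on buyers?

Incidence ratio: buyers' share ≈ εs / (εs + |εd|) = 2.6 / (2.6 + 2.4) = 0.52.
Supply is the more elastic side, so buyers bear the larger share.

Buyers' share ≈ 0.52.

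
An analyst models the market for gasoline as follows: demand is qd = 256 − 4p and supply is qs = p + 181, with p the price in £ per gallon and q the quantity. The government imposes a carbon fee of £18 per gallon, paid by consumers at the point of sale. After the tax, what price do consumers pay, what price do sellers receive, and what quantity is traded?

Consumers pay £18.6; sellers receive £0.6; quantity = 181.6.

Without the tax, 256 − 4p = p + 181 gives 5p = 75, so p* = £15 and q* = 196.
With the tax collected from consumers, demand (in seller-price terms) shifts: qd = 256 − 4(p + 18).
New equilibrium: consumers pay £18.6, sellers receive £0.6, q = 181.6. (Wedge: pb − ps = 18.)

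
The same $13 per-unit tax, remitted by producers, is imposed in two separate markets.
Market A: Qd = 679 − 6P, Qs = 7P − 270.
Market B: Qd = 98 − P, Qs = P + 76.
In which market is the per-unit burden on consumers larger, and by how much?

Market A: pre-tax P* = $73, Q* = 241; post-tax Q = 199; per-unit burden on consumers = $7.
Market B: pre-tax P* = $11, Q* = 87; post-tax Q = 80.5; per-unit burden on consumers = $6.5.
Difference: $7 vs $6.5 → market A is larger by $0.5.

Market A, by $0.5.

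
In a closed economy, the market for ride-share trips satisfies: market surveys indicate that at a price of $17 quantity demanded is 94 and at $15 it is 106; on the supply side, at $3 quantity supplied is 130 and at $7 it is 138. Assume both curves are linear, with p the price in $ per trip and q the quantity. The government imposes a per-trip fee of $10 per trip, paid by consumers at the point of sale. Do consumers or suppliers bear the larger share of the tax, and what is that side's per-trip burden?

Suppliers bear the larger share: $7.5 per trip.

Demand slope: (106 − 94)/(15 − 17) = -6, so qd = 196 − 6p.
Supply slope: (138 − 130)/(7 − 3) = 2, so qs = 2p + 124.
Without the tax, 196 − 6p = 2p + 124 gives 8p = 72, so p* = $9 and q* = 142.
With the tax collected from consumers, demand (in seller-price terms) shifts: qd = 196 − 6(p + 10).
Solving gives q = 127 with consumers paying $11.5 and suppliers receiving $1.5 (the $10 wedge).
Per-trip burden: consumers $2.5, suppliers $7.5.
Suppliers take the larger share because supply is less price-elastic here (demand slope 6 vs supply slope 2).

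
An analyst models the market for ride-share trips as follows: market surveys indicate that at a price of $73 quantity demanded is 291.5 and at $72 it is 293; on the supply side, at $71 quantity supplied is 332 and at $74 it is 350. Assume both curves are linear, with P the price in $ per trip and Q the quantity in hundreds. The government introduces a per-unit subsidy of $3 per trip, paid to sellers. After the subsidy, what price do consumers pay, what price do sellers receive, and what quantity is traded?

Demand slope: (293 − 291.5)/(72 − 73) = -1.5, so Qd = 401 − 1.5P.
Supply slope: (350 − 332)/(74 − 71) = 6, so Qs = 6P − 94.
Without the subsidy, 401 − 1.5P = 6P − 94 gives 7.5P = 495, so P* = $66 and Q* = 302.
With a per-unit subsidy paid to sellers, each receives P + 3 per unit sold, so supply becomes Qs = 6(P + 3) − 94.
Solving gives Q = 305.6 with consumers paying $63.6 and sellers receiving $66.6 (the $3 wedge).

Consumers pay $63.6; sellers receive $66.6; quantity = 305.6.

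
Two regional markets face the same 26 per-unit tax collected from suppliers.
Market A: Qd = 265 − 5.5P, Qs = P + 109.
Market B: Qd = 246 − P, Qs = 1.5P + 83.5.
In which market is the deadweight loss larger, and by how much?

Market A, by 83.2.

Market A: pre-tax P* = 24, Q* = 133; post-tax Q = 111; deadweight loss = 286.
Market B: pre-tax P* = 65, Q* = 181; post-tax Q = 165.4; deadweight loss = 202.8.
Difference: 286 vs 202.8 → market A is larger by 83.2.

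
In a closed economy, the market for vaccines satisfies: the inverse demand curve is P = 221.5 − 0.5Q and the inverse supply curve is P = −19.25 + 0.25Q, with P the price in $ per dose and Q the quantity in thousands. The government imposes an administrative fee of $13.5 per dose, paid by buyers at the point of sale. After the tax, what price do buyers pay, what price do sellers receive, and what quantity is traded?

Rewrite in direct form: Qd = 443 − 2P and Qs = 4P + 77.
Without the tax, 443 − 2P = 4P + 77 gives 6P = 366, so P* = $61 and Q* = 321.
With the tax collected from buyers, demand (in seller-price terms) shifts: Qd = 443 − 2(P + 13.5).
Solving gives Q = 303 with buyers paying $70 and sellers receiving $56.5 (the $13.5 wedge).

Buyers pay $70; sellers receive $56.5; quantity = 303.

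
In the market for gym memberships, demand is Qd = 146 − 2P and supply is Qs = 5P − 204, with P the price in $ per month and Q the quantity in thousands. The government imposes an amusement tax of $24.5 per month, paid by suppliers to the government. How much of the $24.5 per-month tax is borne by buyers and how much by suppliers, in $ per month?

Buyers bear $17.5 per month; suppliers bear $7 per month.

Before the tax: set 146 − 2P = 5P − 204 → P* = $50, Q* = 46.
With the tax collected from suppliers, supply shifts: Qs = 5(P − 24.5) − 204.
Solving gives Q = 11 with buyers paying $67.5 and suppliers receiving $43 (the $24.5 wedge).
Burden on buyers: $17.5; on suppliers: $7. (They sum to $24.5.)
The less price-elastic side of the market bears the larger share of a per-unit tax.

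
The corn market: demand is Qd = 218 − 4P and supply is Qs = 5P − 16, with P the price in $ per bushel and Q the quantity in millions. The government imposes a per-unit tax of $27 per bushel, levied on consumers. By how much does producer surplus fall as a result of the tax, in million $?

Producer surplus falls by $1008 million.

Without the tax, 218 − 4P = 5P − 16 gives 9P = 234, so P* = $26 and Q* = 114.
With the tax collected from consumers, demand (in seller-price terms) shifts: Qd = 218 − 4(P + 27).
New equilibrium: consumers pay $41, producers receive $14, Q = 54. (Wedge: Pb − Ps = 27.)
ΔPS is the trapezoid between Q = 54 and Q = 114 of height $12: ½ · (114 + 54) · 12 = $1008.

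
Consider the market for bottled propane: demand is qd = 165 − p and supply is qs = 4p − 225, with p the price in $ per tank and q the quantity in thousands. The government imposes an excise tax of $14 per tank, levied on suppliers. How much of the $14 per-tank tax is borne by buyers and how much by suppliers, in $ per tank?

Buyers bear $11.2 per tank; suppliers bear $2.8 per tank.

Without the tax, 165 − p = 4p − 225 gives 5p = 390, so p* = $78 and q* = 87.
With the tax collected from suppliers, supply shifts: qs = 4(p − 14) − 225.
New equilibrium: buyers pay $89.2, suppliers receive $75.2, q = 75.8. (Wedge: pb − ps = 14.)
Burden on buyers: $11.2; on suppliers: $2.8. (They sum to $14.)
The less price-elastic side of the market bears the larger share of a per-unit tax.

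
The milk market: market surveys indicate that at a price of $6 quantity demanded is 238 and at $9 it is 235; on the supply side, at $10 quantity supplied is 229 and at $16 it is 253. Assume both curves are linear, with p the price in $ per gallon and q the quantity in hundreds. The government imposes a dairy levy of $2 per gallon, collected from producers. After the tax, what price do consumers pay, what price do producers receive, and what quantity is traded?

Demand slope: (235 − 238)/(9 − 6) = -1, so qd = 244 − p.
Supply slope: (253 − 229)/(16 − 10) = 4, so qs = 4p + 189.
Without the tax, 244 − p = 4p + 189 gives 5p = 55, so p* = $11 and q* = 233.
With the tax collected from producers, supply shifts: qs = 4(p − 2) + 189.
New equilibrium: consumers pay $12.6, producers receive $10.6, q = 231.4. (Wedge: pb − ps = 2.)
The less price-elastic side of the market bears the larger share of a per-unit tax.

Consumers pay $12.6; producers receive $10.6; quantity = 231.4.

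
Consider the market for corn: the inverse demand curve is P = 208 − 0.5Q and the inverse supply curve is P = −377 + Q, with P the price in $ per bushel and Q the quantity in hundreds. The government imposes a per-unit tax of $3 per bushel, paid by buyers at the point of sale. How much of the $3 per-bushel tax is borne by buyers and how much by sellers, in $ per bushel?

Buyers bear $1 per bushel; sellers bear $2 per bushel.

Inverting to Q(P) form: Qd = 416 − 2P; Qs = P + 377.
Before the tax: set 416 − 2P = P + 377 → P* = $13, Q* = 390.
With the tax collected from buyers, demand (in seller-price terms) shifts: Qd = 416 − 2(P + 3).
Solving gives Q = 388 with buyers paying $14 and sellers receiving $11 (the $3 wedge).
Burden on buyers: $1; on sellers: $2. (They sum to $3.)
The less price-elastic side of the market bears the larger share of a per-unit tax.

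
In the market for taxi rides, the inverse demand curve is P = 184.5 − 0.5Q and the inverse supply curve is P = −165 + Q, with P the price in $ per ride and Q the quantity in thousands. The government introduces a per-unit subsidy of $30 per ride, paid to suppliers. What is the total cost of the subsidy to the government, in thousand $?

Inverting to Q(P) form: Qd = 369 − 2P; Qs = P + 165.
Before the subsidy: set 369 − 2P = P + 165 → P* = $68, Q* = 233.
With a per-unit subsidy paid to suppliers, each receives P + 30 per unit sold, so supply becomes Qs = (P + 30) + 165.
New equilibrium: consumers pay $58, suppliers receive $88, Q = 253. (Wedge: Pb − Ps = −30.)
Outlay = t · Q = 30 · 253 = $7590.

Government outlay = $7590 thousand.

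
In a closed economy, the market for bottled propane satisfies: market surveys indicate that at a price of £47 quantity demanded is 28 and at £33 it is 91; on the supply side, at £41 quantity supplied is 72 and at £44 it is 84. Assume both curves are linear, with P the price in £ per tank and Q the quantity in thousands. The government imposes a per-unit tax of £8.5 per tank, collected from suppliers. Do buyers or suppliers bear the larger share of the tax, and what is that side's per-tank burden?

Suppliers bear the larger share: £4.5 per tank.

Demand slope: (91 − 28)/(33 − 47) = -4.5, so Qd = 239.5 − 4.5P.
Supply slope: (84 − 72)/(44 − 41) = 4, so Qs = 4P − 92.
Without the tax, 239.5 − 4.5P = 4P − 92 gives 8.5P = 331.5, so P* = £39 and Q* = 64.
With the tax collected from suppliers, supply shifts: Qs = 4(P − 8.5) − 92.
New equilibrium: buyers pay £43, suppliers receive £34.5, Q = 46. (Wedge: Pb − Ps = 8.5.)
Per-tank burden: buyers £4, suppliers £4.5.
Suppliers take the larger share because supply is less price-elastic here (demand slope 4.5 vs supply slope 4).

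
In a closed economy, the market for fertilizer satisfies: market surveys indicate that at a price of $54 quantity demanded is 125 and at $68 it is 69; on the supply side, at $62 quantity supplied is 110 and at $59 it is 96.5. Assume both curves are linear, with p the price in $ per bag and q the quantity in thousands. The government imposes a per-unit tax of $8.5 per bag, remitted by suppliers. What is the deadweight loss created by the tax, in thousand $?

Demand slope: (69 − 125)/(68 − 54) = -4, so qd = 341 − 4p.
Supply slope: (96.5 − 110)/(59 − 62) = 4.5, so qs = 4.5p − 169.
Before the tax: set 341 − 4p = 4.5p − 169 → p* = $60, q* = 101.
With the tax collected from suppliers, supply shifts: qs = 4.5(p − 8.5) − 169.
New equilibrium: buyers pay $64.5, suppliers receive $56, q = 83. (Wedge: pb − ps = 8.5.)
Quantity falls by |ΔQ| = |101 − 83| = 18.
DWL = ½ · t · |ΔQ| = ½ · 8.5 · 18 = $76.5.

Deadweight loss = $76.5 thousand.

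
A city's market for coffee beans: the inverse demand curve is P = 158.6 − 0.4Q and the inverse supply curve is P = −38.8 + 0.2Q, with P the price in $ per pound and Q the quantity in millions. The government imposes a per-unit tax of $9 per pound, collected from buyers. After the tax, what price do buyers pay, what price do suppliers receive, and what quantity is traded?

Rewrite in direct form: Qd = 396.5 − 2.5P and Qs = 5P + 194.
Without the tax, 396.5 − 2.5P = 5P + 194 gives 7.5P = 202.5, so P* = $27 and Q* = 329.
With the tax collected from buyers, demand (in seller-price terms) shifts: Qd = 396.5 − 2.5(P + 9).
Solving gives Q = 314 with buyers paying $33 and suppliers receiving $24 (the $9 wedge).
The less price-elastic side of the market bears the larger share of a per-unit tax.

Buyers pay $33; suppliers receive $24; quantity = 314.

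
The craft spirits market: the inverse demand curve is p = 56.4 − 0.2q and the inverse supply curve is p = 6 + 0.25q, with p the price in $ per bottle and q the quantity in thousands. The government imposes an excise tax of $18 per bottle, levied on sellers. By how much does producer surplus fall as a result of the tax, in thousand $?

Producer surplus falls by $920 thousand.

Rewrite in direct form: qd = 282 − 5p and qs = 4p − 24.
Before the tax: set 282 − 5p = 4p − 24 → p* = $34, q* = 112.
With the tax collected from sellers, supply shifts: qs = 4(p − 18) − 24.
New equilibrium: buyers pay $42, sellers receive $24, q = 72. (Wedge: pb − ps = 18.)
ΔPS is the trapezoid between Q = 72 and Q = 112 of height $10: ½ · (112 + 72) · 10 = $920.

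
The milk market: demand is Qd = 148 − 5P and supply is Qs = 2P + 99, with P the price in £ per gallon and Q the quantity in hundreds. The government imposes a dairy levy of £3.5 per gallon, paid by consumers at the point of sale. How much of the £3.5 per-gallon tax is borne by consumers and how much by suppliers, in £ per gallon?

Without the tax, 148 − 5P = 2P + 99 gives 7P = 49, so P* = £7 and Q* = 113.
With the tax collected from consumers, demand (in seller-price terms) shifts: Qd = 148 − 5(P + 3.5).
Solving gives Q = 108 with consumers paying £8 and suppliers receiving £4.5 (the £3.5 wedge).
Burden on consumers: £1; on suppliers: £2.5. (They sum to £3.5.)
The less price-elastic side of the market bears the larger share of a per-unit tax.

Consumers bear £1 per gallon; suppliers bear £2.5 per gallon.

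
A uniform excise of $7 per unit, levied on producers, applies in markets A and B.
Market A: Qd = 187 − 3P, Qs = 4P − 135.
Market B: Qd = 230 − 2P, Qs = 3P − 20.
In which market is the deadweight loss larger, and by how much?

Market A: pre-tax P* = $46, Q* = 49; post-tax Q = 37; deadweight loss = $42.
Market B: pre-tax P* = $50, Q* = 130; post-tax Q = 121.6; deadweight loss = $29.4.
Difference: $42 vs $29.4 → market A is larger by $12.6.

Market A, by $12.6.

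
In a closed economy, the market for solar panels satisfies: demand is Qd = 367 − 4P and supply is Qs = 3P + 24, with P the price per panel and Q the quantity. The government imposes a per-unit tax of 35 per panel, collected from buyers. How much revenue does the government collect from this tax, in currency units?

Without the tax, 367 − 4P = 3P + 24 gives 7P = 343, so P* = 49 and Q* = 171.
With the tax collected from buyers, demand (in seller-price terms) shifts: Qd = 367 − 4(P + 35).
Solving gives Q = 111 with buyers paying 64 and producers receiving 29 (the 35 wedge).
Revenue = t · Q = 35 · 111 = 3885.

Tax revenue = 3885.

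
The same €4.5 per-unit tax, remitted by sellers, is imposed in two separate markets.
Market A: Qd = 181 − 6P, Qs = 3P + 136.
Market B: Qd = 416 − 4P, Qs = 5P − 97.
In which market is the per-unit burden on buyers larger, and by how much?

Market A: pre-tax P* = €5, Q* = 151; post-tax Q = 142; per-unit burden on buyers = €1.5.
Market B: pre-tax P* = €57, Q* = 188; post-tax Q = 178; per-unit burden on buyers = €2.5.
Difference: €1.5 vs €2.5 → market B is larger by €1.

Market B, by €1.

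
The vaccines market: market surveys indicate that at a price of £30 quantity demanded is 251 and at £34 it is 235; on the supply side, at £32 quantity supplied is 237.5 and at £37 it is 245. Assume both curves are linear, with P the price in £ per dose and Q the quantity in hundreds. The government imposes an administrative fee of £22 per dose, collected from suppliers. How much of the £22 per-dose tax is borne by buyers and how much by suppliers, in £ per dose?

Buyers bear £6 per dose; suppliers bear £16 per dose.

Demand slope: (235 − 251)/(34 − 30) = -4, so Qd = 371 − 4P.
Supply slope: (245 − 237.5)/(37 − 32) = 1.5, so Qs = 1.5P + 189.5.
Without the tax, 371 − 4P = 1.5P + 189.5 gives 5.5P = 181.5, so P* = £33 and Q* = 239.
With the tax collected from suppliers, supply shifts: Qs = 1.5(P − 22) + 189.5.
Solving gives Q = 215 with buyers paying £39 and suppliers receiving £17 (the £22 wedge).
Burden on buyers: £6; on suppliers: £16. (They sum to £22.)
The less price-elastic side of the market bears the larger share of a per-unit tax.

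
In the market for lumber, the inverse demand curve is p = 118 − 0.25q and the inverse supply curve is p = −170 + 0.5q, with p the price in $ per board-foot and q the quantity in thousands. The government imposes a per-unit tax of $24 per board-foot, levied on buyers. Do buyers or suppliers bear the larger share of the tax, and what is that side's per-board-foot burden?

Suppliers bear the larger share: $16 per board-foot.

Inverting to q(p) form: qd = 472 − 4p; qs = 2p + 340.
Before the tax: set 472 − 4p = 2p + 340 → p* = $22, q* = 384.
With the tax collected from buyers, demand (in seller-price terms) shifts: qd = 472 − 4(p + 24).
Solving gives q = 352 with buyers paying $30 and suppliers receiving $6 (the $24 wedge).
Per-board-foot burden: buyers $8, suppliers $16.
Suppliers take the larger share because supply is less price-elastic here (demand slope 4 vs supply slope 2).
The less price-elastic side of the market bears the larger share of a per-unit tax.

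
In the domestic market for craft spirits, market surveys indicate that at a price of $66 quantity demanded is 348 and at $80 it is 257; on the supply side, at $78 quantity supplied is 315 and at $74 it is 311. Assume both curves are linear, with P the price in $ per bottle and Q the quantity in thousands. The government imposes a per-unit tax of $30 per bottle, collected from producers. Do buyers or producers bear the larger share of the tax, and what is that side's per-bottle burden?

Demand slope: (257 − 348)/(80 − 66) = -6.5, so Qd = 777 − 6.5P.
Supply slope: (311 − 315)/(74 − 78) = 1, so Qs = P + 237.
Without the tax, 777 − 6.5P = P + 237 gives 7.5P = 540, so P* = $72 and Q* = 309.
With the tax collected from producers, supply shifts: Qs = (P − 30) + 237.
Solving gives Q = 283 with buyers paying $76 and producers receiving $46 (the $30 wedge).
Per-bottle burden: buyers $4, producers $26.
Producers take the larger share because supply is less price-elastic here (demand slope 6.5 vs supply slope 1).

Producers bear the larger share: $26 per bottle.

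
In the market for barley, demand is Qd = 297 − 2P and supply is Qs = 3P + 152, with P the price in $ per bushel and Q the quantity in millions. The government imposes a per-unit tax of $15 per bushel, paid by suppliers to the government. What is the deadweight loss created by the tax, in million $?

Before the tax: set 297 − 2P = 3P + 152 → P* = $29, Q* = 239.
With the tax collected from suppliers, supply shifts: Qs = 3(P − 15) + 152.
Solving gives Q = 221 with consumers paying $38 and suppliers receiving $23 (the $15 wedge).
Quantity falls by |ΔQ| = |239 − 221| = 18.
DWL = ½ · t · |ΔQ| = ½ · 15 · 18 = $135.

Deadweight loss = $135 million.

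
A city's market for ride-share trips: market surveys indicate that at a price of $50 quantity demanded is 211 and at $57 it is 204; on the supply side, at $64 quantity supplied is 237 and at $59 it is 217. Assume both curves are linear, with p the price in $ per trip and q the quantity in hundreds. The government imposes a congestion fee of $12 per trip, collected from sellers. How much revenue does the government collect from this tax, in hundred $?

Tax revenue = $2344.8 hundred.

Demand slope: (204 − 211)/(57 − 50) = -1, so qd = 261 − p.
Supply slope: (217 − 237)/(59 − 64) = 4, so qs = 4p − 19.
Before the tax: set 261 − p = 4p − 19 → p* = $56, q* = 205.
With the tax collected from sellers, supply shifts: qs = 4(p − 12) − 19.
Solving gives q = 195.4 with consumers paying $65.6 and sellers receiving $53.6 (the $12 wedge).
Revenue = t · Q = 12 · 195.4 = $2344.8.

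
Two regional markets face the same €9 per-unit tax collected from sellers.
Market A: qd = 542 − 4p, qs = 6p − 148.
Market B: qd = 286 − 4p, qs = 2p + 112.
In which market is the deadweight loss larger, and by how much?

Market A, by €43.2.

Market A: pre-tax p* = €69, q* = 266; post-tax q = 244.4; deadweight loss = €97.2.
Market B: pre-tax p* = €29, q* = 170; post-tax q = 158; deadweight loss = €54.
Difference: €97.2 vs €54 → market A is larger by €43.2.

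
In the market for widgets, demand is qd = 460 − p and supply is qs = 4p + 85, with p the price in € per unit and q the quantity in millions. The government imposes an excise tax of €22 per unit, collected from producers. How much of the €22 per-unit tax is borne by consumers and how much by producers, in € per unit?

Without the tax, 460 − p = 4p + 85 gives 5p = 375, so p* = €75 and q* = 385.
With the tax collected from producers, supply shifts: qs = 4(p − 22) + 85.
New equilibrium: consumers pay €92.6, producers receive €70.6, q = 367.4. (Wedge: pb − ps = 22.)
Burden on consumers: €17.6; on producers: €4.4. (They sum to €22.)
The less price-elastic side of the market bears the larger share of a per-unit tax.

Consumers bear €17.6 per unit; producers bear €4.4 per unit.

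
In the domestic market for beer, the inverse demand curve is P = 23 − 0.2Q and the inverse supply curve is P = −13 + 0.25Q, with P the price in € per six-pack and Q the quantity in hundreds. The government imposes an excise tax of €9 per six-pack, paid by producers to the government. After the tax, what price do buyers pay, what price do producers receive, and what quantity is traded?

Rewrite in direct form: Qd = 115 − 5P and Qs = 4P + 52.
Before the tax: set 115 − 5P = 4P + 52 → P* = €7, Q* = 80.
With the tax collected from producers, supply shifts: Qs = 4(P − 9) + 52.
New equilibrium: buyers pay €11, producers receive €2, Q = 60. (Wedge: Pb − Ps = 9.)

Buyers pay €11; producers receive €2; quantity = 60.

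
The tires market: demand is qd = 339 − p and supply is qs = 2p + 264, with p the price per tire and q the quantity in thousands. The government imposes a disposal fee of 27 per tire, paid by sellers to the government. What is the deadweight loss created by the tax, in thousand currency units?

Without the tax, 339 − p = 2p + 264 gives 3p = 75, so p* = 25 and q* = 314.
With the tax collected from sellers, supply shifts: qs = 2(p − 27) + 264.
Solving gives q = 296 with consumers paying 43 and sellers receiving 16 (the 27 wedge).
Quantity falls by |ΔQ| = |314 − 296| = 18.
DWL = ½ · t · |ΔQ| = ½ · 27 · 18 = 243.

Deadweight loss = 243 thousand.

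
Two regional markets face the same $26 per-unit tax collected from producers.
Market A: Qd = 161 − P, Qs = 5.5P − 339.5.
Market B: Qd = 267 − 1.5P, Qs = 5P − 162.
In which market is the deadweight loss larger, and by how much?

Market B, by $104.

Market A: pre-tax P* = $77, Q* = 84; post-tax Q = 62; deadweight loss = $286.
Market B: pre-tax P* = $66, Q* = 168; post-tax Q = 138; deadweight loss = $390.
Difference: $286 vs $390 → market B is larger by $104.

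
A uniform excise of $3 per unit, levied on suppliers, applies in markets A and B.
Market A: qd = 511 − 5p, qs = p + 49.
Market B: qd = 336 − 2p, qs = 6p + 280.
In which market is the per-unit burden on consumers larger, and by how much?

Market B, by $1.75.

Market A: pre-tax p* = $77, q* = 126; post-tax q = 123.5; per-unit burden on consumers = $0.5.
Market B: pre-tax p* = $7, q* = 322; post-tax q = 317.5; per-unit burden on consumers = $2.25.
Difference: $0.5 vs $2.25 → market B is larger by $1.75.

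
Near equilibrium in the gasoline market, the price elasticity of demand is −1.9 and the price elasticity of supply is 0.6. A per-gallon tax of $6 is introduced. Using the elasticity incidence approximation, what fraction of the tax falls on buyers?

Buyers' share ≈ 0.24.

Incidence ratio: buyers' share ≈ εs / (εs + |εd|) = 0.6 / (0.6 + 1.9) = 0.24.
Supply is the less elastic side, so buyers bear the smaller share.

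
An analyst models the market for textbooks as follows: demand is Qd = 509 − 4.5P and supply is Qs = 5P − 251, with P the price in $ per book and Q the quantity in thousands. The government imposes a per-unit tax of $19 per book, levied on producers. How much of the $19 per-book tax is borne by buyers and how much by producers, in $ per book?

Without the tax, 509 − 4.5P = 5P − 251 gives 9.5P = 760, so P* = $80 and Q* = 149.
With the tax collected from producers, supply shifts: Qs = 5(P − 19) − 251.
Solving gives Q = 104 with buyers paying $90 and producers receiving $71 (the $19 wedge).
Burden on buyers: $10; on producers: $9. (They sum to $19.)

Buyers bear $10 per book; producers bear $9 per book.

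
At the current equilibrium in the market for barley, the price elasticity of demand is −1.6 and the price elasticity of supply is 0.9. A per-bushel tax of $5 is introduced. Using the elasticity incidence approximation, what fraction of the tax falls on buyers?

Incidence ratio: buyers' share ≈ εs / (εs + |εd|) = 0.9 / (0.9 + 1.6) = 0.36.
Supply is the less elastic side, so buyers bear the smaller share.

Buyers' share ≈ 0.36.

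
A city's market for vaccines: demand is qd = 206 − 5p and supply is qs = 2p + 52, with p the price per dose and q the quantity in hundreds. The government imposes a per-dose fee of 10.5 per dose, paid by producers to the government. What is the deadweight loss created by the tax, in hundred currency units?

Before the tax: set 206 − 5p = 2p + 52 → p* = 22, q* = 96.
With the tax collected from producers, supply shifts: qs = 2(p − 10.5) + 52.
Solving gives q = 81 with buyers paying 25 and producers receiving 14.5 (the 10.5 wedge).
Quantity falls by |ΔQ| = |96 − 81| = 15.
DWL = ½ · t · |ΔQ| = ½ · 10.5 · 15 = 78.75.

Deadweight loss = 78.75 hundred.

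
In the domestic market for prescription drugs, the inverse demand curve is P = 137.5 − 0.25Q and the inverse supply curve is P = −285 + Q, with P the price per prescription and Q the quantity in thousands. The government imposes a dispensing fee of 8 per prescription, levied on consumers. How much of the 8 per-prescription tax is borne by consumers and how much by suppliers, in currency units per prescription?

Rewrite in direct form: Qd = 550 − 4P and Qs = P + 285.
Without the tax, 550 − 4P = P + 285 gives 5P = 265, so P* = 53 and Q* = 338.
With the tax collected from consumers, demand (in seller-price terms) shifts: Qd = 550 − 4(P + 8).
Solving gives Q = 331.6 with consumers paying 54.6 and suppliers receiving 46.6 (the 8 wedge).
Burden on consumers: 1.6; on suppliers: 6.4. (They sum to 8.)
The less price-elastic side of the market bears the larger share of a per-unit tax.

Consumers bear 1.6 per prescription; suppliers bear 6.4 per prescription.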